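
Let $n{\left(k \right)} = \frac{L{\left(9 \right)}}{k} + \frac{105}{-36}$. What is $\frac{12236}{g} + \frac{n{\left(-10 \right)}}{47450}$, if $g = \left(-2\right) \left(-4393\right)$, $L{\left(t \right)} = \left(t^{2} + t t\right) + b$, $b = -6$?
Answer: $\frac{757089799}{543777000} \approx 1.3923$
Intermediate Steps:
$L{\left(t \right)} = -6 + 2 t^{2}$ ($L{\left(t \right)} = \left(t^{2} + t t\right) - 6 = \left(t^{2} + t^{2}\right) - 6 = 2 t^{2} - 6 = -6 + 2 t^{2}$)
$n{\left(k \right)} = - \frac{35}{12} + \frac{156}{k}$ ($n{\left(k \right)} = \frac{-6 + 2 \cdot 9^{2}}{k} + \frac{105}{-36} = \frac{-6 + 2 \cdot 81}{k} + 105 \left(- \frac{1}{36}\right) = \frac{-6 + 162}{k} - \frac{35}{12} = \frac{156}{k} - \frac{35}{12} = - \frac{35}{12} + \frac{156}{k}$)
$g = 8786$
$\frac{12236}{g} + \frac{n{\left(-10 \right)}}{47450} = \frac{12236}{8786} + \frac{- \frac{35}{12} + \frac{156}{-10}}{47450} = 12236 \cdot \frac{1}{8786} + \left(- \frac{35}{12} + 156 \left(- \frac{1}{10}\right)\right) \frac{1}{47450} = \frac{266}{191} + \left(- \frac{35}{12} - \frac{78}{5}\right) \frac{1}{47450} = \frac{266}{191} - \frac{1111}{2847000} = \frac{757089799}{543777000}$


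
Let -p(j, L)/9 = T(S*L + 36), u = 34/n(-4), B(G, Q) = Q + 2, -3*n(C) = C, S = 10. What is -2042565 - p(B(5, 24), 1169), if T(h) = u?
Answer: -4084671/2 ≈ -2.0423e+6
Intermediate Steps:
n(C) = -C/3
B(G, Q) = 2 + Q
u = 51/2 (u = 34/((-1/3*(-4))) = 34/(4/3) = 34*(3/4) = 51/2 ≈ 25.500)
T(h) = 51/2
p(j, L) = -459/2 (p(j, L) = -9*51/2 = -459/2)
-2042565 - p(B(5, 24), 1169) = -2042565 - 1*(-459/2) = -2042565 + 459/2 = -4084671/2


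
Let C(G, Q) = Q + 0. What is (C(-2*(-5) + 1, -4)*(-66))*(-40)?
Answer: -10560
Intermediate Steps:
C(G, Q) = Q
(C(-2*(-5) + 1, -4)*(-66))*(-40) = -4*(-66)*(-40) = 264*(-40) = -10560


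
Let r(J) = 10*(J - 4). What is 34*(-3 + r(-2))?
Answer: -2142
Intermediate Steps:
r(J) = -40 + 10*J (r(J) = 10*(-4 + J) = -40 + 10*J)
34*(-3 + r(-2)) = 34*(-3 + (-40 + 10*(-2))) = 34*(-3 + (-40 - 20)) = 34*(-3 - 60) = 34*(-63) = -2142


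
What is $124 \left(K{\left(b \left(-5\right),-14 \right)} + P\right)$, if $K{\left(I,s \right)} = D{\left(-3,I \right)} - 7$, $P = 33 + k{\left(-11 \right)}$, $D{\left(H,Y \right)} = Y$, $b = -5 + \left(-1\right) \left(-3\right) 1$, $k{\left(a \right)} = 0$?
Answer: $4464$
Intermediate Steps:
$b = -2$ ($b = -5 + 3 \cdot 1 = -5 + 3 = -2$)
$P = 33$ ($P = 33 + 0 = 33$)
$K{\left(I,s \right)} = -7 + I$ ($K{\left(I,s \right)} = I - 7 = -7 + I$)
$124 \left(K{\left(b \left(-5\right),-14 \right)} + P\right) = 124 \left(\left(-7 - -10\right) + 33\right) = 124 \left(\left(-7 + 10\right) + 33\right) = 124 \left(3 + 33\right) = 124 \cdot 36 = 4464$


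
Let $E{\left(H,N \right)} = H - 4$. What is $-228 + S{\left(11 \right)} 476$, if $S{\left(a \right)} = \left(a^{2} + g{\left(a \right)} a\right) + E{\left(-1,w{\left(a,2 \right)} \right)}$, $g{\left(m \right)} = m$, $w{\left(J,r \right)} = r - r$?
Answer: $112584$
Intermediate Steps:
$w{\left(J,r \right)} = 0$
$E{\left(H,N \right)} = -4 + H$
$S{\left(a \right)} = -5 + 2 a^{2}$ ($S{\left(a \right)} = \left(a^{2} + a a\right) - 5 = \left(a^{2} + a^{2}\right) - 5 = 2 a^{2} - 5 = -5 + 2 a^{2}$)
$-228 + S{\left(11 \right)} 476 = -228 + \left(-5 + 2 \cdot 11^{2}\right) 476 = -228 + \left(-5 + 2 \cdot 121\right) 476 = -228 + \left(-5 + 242\right) 476 = -228 + 237 \cdot 476 = -228 + 112812 = 112584$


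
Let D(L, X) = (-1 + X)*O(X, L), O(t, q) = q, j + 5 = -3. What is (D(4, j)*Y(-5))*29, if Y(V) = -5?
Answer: 5220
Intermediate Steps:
j = -8 (j = -5 - 3 = -8)
D(L, X) = L*(-1 + X) (D(L, X) = (-1 + X)*L = L*(-1 + X))
(D(4, j)*Y(-5))*29 = ((4*(-1 - 8))*(-5))*29 = ((4*(-9))*(-5))*29 = -36*(-5)*29 = 180*29 = 5220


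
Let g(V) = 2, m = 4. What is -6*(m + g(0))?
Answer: -36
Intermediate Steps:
-6*(m + g(0)) = -6*(4 + 2) = -6*6 = -36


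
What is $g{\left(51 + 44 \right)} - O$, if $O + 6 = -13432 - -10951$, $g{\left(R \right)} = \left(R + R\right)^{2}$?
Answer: $38587$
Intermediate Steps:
$g{\left(R \right)} = 4 R^{2}$ ($g{\left(R \right)} = \left(2 R\right)^{2} = 4 R^{2}$)
$O = -2487$ ($O = -6 - 2481 = -2487$)
$g{\left(51 + 44 \right)} - O = 4 \left(51 + 44\right)^{2} - -2487 = 4 \cdot 95^{2} + 2487 = 4 \cdot 9025 + 2487 = 36100 + 2487 = 38587$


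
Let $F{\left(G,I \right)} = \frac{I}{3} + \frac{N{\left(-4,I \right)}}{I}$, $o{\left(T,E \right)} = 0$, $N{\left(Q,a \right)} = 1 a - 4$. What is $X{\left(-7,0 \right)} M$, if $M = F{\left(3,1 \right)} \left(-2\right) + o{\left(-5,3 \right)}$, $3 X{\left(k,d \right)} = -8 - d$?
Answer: $- \frac{128}{9} \approx -14.222$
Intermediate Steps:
$N{\left(Q,a \right)} = -4 + a$ ($N{\left(Q,a \right)} = a - 4 = -4 + a$)
$X{\left(k,d \right)} = - \frac{8}{3} - \frac{d}{3}$ ($X{\left(k,d \right)} = \frac{-8 - d}{3} = - \frac{8}{3} - \frac{d}{3}$)
$F{\left(G,I \right)} = \frac{I}{3} + \frac{-4 + I}{I}$
$M = \frac{16}{3}$ ($M = \left(1 - \frac{4}{1} + \frac{1}{3} \cdot 1\right) \left(-2\right) + 0 = \left(1 - 4 + \frac{1}{3}\right) \left(-2\right) + 0 = \left(- \frac{8}{3}\right) \left(-2\right) + 0 = \frac{16}{3} + 0 = \frac{16}{3} \approx 5.3333$)
$X{\left(-7,0 \right)} M = \left(- \frac{8}{3} - 0\right) \frac{16}{3} = \left(- \frac{8}{3} + 0\right) \frac{16}{3} = \left(- \frac{8}{3}\right) \frac{16}{3} = - \frac{128}{9}$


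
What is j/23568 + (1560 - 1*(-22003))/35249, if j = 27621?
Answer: 509648471/276916144 ≈ 1.8404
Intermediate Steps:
j/23568 + (1560 - 1*(-22003))/35249 = 27621/23568 + (1560 - 1*(-22003))/35249 = 27621*(1/23568) + (1560 + 22003)*(1/35249) = 9207/7856 + 23563*(1/35249) = 9207/7856 + 23563/35249 = 509648471/276916144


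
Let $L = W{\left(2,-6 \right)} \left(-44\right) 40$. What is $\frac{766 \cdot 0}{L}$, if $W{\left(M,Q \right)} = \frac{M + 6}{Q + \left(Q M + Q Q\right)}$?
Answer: $0$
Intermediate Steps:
$W{\left(M,Q \right)} = \frac{6 + M}{Q + Q^{2} + M Q}$ ($W{\left(M,Q \right)} = \frac{6 + M}{Q + \left(M Q + Q^{2}\right)} = \frac{6 + M}{Q + \left(Q^{2} + M Q\right)} = \frac{6 + M}{Q + Q^{2} + M Q}$)
$L = - \frac{7040}{9}$ ($L = \frac{6 + 2}{\left(-6\right) \left(1 + 2 - 6\right)} \left(-44\right) 40 = \left(- \frac{1}{6}\right) \frac{1}{-3} \cdot 8 \left(-44\right) 40 = \left(- \frac{1}{6}\right) \left(- \frac{1}{3}\right) 8 \left(-44\right) 40 = \frac{4}{9} \left(-44\right) 40 = \left(- \frac{176}{9}\right) 40 = - \frac{7040}{9} \approx -782.22$)
$\frac{766 \cdot 0}{L} = \frac{766 \cdot 0}{- \frac{7040}{9}} = 0 \left(- \frac{9}{7040}\right) = 0$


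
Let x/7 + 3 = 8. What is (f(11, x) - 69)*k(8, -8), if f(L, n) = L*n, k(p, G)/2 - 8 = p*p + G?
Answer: 40448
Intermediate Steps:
x = 35 (x = -21 + 7*8 = -21 + 56 = 35)
k(p, G) = 16 + 2*G + 2*p² (k(p, G) = 16 + 2*(p*p + G) = 16 + 2*(p² + G) = 16 + 2*(G + p²) = 16 + (2*G + 2*p²) = 16 + 2*G + 2*p²)
(f(11, x) - 69)*k(8, -8) = (11*35 - 69)*(16 + 2*(-8) + 2*8²) = (385 - 69)*(16 - 16 + 2*64) = 316*(16 - 16 + 128) = 316*128 = 40448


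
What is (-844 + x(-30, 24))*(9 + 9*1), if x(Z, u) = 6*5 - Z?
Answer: -14112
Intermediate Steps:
x(Z, u) = 30 - Z
(-844 + x(-30, 24))*(9 + 9*1) = (-844 + (30 - 1*(-30)))*(9 + 9*1) = (-844 + (30 + 30))*(9 + 9) = (-844 + 60)*18 = -784*18 = -14112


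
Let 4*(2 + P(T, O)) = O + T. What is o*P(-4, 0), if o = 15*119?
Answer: -5355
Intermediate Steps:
o = 1785
P(T, O) = -2 + O/4 + T/4 (P(T, O) = -2 + (O + T)/4 = -2 + (O/4 + T/4) = -2 + O/4 + T/4)
o*P(-4, 0) = 1785*(-2 + (1/4)*0 + (1/4)*(-4)) = 1785*(-2 + 0 - 1) = 1785*(-3) = -5355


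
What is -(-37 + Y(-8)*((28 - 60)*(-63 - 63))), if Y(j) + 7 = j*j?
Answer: -229787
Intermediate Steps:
Y(j) = -7 + j**2 (Y(j) = -7 + j*j = -7 + j**2)
-(-37 + Y(-8)*((28 - 60)*(-63 - 63))) = -(-37 + (-7 + (-8)**2)*((28 - 60)*(-63 - 63))) = -(-37 + (-7 + 64)*(-32*(-126))) = -(-37 + 57*4032) = -(-37 + 229824) = -1*229787 = -229787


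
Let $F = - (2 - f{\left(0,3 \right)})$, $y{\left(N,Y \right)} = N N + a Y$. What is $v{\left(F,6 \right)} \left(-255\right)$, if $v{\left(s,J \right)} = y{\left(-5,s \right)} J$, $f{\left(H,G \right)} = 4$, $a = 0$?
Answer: $-38250$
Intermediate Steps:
$y{\left(N,Y \right)} = N^{2}$ ($y{\left(N,Y \right)} = N N + 0 Y = N^{2} + 0 = N^{2}$)
$F = 2$ ($F = - (2 - 4) = \left(-1\right) \left(-2\right) = 2$)
$v{\left(s,J \right)} = 25 J$ ($v{\left(s,J \right)} = \left(-5\right)^{2} J = 25 J$)
$v{\left(F,6 \right)} \left(-255\right) = 25 \cdot 6 \left(-255\right) = 150 \left(-255\right) = -38250$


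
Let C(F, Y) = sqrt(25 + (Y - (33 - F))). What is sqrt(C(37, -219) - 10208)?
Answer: sqrt(-10208 + I*sqrt(190)) ≈ 0.0682 + 101.03*I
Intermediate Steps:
C(F, Y) = sqrt(-8 + F + Y) (C(F, Y) = sqrt(25 + (Y + (-33 + F))) = sqrt(25 + (-33 + F + Y)) = sqrt(-8 + F + Y))
sqrt(C(37, -219) - 10208) = sqrt(sqrt(-8 + 37 - 219) - 10208) = sqrt(sqrt(-190) - 10208) = sqrt(I*sqrt(190) - 10208) = sqrt(-10208 + I*sqrt(190))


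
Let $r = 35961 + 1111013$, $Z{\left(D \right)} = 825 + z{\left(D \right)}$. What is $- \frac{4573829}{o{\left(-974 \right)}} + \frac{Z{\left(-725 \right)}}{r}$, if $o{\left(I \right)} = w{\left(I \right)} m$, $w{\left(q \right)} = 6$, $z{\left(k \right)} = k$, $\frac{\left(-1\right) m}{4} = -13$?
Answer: $- \frac{201771650471}{13763688} \approx -14660.0$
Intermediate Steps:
$m = 52$ ($m = \left(-4\right) \left(-13\right) = 52$)
$Z{\left(D \right)} = 825 + D$
$o{\left(I \right)} = 312$ ($o{\left(I \right)} = 6 \cdot 52 = 312$)
$r = 1146974$
$- \frac{4573829}{o{\left(-974 \right)}} + \frac{Z{\left(-725 \right)}}{r} = - \frac{4573829}{312} + \frac{825 - 725}{1146974} = \left(-4573829\right) \frac{1}{312} + 100 \cdot \frac{1}{1146974} = - \frac{351833}{24} + \frac{50}{573487} = - \frac{201771650471}{13763688}$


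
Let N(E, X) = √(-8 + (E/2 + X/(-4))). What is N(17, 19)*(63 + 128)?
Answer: 191*I*√17/2 ≈ 393.76*I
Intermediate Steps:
N(E, X) = √(-8 + E/2 - X/4) (N(E, X) = √(-8 + (E*(½) + X*(-¼))) = √(-8 + (E/2 - X/4)) = √(-8 + E/2 - X/4))
N(17, 19)*(63 + 128) = (√(-32 - 1*19 + 2*17)/2)*(63 + 128) = (√(-32 - 19 + 34)/2)*191 = (√(-17)/2)*191 = ((I*√17)/2)*191 = (I*√17/2)*191 = 191*I*√17/2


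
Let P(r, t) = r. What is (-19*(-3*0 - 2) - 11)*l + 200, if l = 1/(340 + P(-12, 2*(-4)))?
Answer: 65627/328 ≈ 200.08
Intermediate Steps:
l = 1/328 (l = 1/(340 - 12) = 1/328 ≈ 0.0030488)
(-19*(-3*0 - 2) - 11)*l + 200 = (-19*(-3*0 - 2) - 11)*(1/328) + 200 = (-19*(0 - 2) - 11)*(1/328) + 200 = (-19*(-2) - 11)*(1/328) + 200 = (38 - 11)*(1/328) + 200 = 27*(1/328) + 200 = 27/328 + 200 = 65627/328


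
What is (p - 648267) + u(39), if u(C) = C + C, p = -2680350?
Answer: -3328539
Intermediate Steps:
u(C) = 2*C
(p - 648267) + u(39) = (-2680350 - 648267) + 2*39 = -3328617 + 78 = -3328539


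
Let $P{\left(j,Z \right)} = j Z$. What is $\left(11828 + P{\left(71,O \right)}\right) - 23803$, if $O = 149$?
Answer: $-1396$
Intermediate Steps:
$P{\left(j,Z \right)} = Z j$
$\left(11828 + P{\left(71,O \right)}\right) - 23803 = \left(11828 + 149 \cdot 71\right) - 23803 = \left(11828 + 10579\right) - 23803 = 22407 - 23803 = -1396$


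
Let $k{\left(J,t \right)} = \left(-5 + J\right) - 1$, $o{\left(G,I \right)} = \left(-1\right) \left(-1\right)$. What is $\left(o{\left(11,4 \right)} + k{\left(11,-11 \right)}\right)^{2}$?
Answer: $36$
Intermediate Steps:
$o{\left(G,I \right)} = 1$
$k{\left(J,t \right)} = -6 + J$
$\left(o{\left(11,4 \right)} + k{\left(11,-11 \right)}\right)^{2} = \left(1 + \left(-6 + 11\right)\right)^{2} = \left(1 + 5\right)^{2} = 6^{2} = 36$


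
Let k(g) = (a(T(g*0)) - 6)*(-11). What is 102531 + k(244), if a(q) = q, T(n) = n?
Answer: 102597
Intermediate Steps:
k(g) = 66 (k(g) = (g*0 - 6)*(-11) = (0 - 6)*(-11) = -6*(-11) = 66)
102531 + k(244) = 102531 + 66 = 102597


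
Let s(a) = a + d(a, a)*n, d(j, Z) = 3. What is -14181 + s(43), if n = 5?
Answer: -14123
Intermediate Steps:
s(a) = 15 + a (s(a) = a + 3*5 = a + 15 = 15 + a)
-14181 + s(43) = -14181 + (15 + 43) = -14181 + 58 = -14123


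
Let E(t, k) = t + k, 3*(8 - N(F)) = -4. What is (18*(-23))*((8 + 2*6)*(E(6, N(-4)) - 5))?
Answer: -85560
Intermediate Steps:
N(F) = 28/3 (N(F) = 8 - ⅓*(-4) = 8 + 4/3 = 28/3)
E(t, k) = k + t
(18*(-23))*((8 + 2*6)*(E(6, N(-4)) - 5)) = (18*(-23))*((8 + 2*6)*((28/3 + 6) - 5)) = -414*(8 + 12)*(46/3 - 5) = -8280*31/3 = -414*620/3 = -85560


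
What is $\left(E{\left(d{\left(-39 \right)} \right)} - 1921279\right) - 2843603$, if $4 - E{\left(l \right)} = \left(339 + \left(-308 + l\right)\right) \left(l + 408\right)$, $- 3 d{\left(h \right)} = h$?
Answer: $-4783402$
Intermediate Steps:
$d{\left(h \right)} = - \frac{h}{3}$
$E{\left(l \right)} = 4 - \left(31 + l\right) \left(408 + l\right)$ ($E{\left(l \right)} = 4 - \left(339 + \left(-308 + l\right)\right) \left(l + 408\right) = 4 - \left(31 + l\right) \left(408 + l\right)$)
$\left(E{\left(d{\left(-39 \right)} \right)} - 1921279\right) - 2843603 = \left(\left(-12644 - \left(\left(- \frac{1}{3}\right) \left(-39\right)\right)^{2} - 439 \left(\left(- \frac{1}{3}\right) \left(-39\right)\right)\right) - 1921279\right) - 2843603 = \left(\left(-12644 - 13^{2} - 5707\right) - 1921279\right) - 2843603 = \left(\left(-12644 - 169 - 5707\right) - 1921279\right) - 2843603 = \left(-18520 - 1921279\right) - 2843603 = -1939799 - 2843603 = -4783402$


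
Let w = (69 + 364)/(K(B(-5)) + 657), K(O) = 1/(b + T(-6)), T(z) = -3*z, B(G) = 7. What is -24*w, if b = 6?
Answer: -249408/15769 ≈ -15.816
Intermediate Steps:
K(O) = 1/24 (K(O) = 1/(6 - 3*(-6)) = 1/(6 + 18) = 1/24)
w = 10392/15769 (w = (69 + 364)/(1/24 + 657) = 433/(15769/24) = 433*(24/15769) = 10392/15769 ≈ 0.65901)
-24*w = -24*10392/15769 = -249408/15769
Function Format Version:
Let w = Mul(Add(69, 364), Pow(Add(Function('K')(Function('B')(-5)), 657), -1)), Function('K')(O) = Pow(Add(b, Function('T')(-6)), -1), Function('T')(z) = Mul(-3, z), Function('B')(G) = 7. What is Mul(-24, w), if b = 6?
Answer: Rational(-249408, 15769) ≈ -15.816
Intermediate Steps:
Function('K')(O) = Rational(1, 24) (Function('K')(O) = Pow(Add(6, Mul(-3, -6)), -1) = Pow(Add(6, 18), -1) = Pow(24, -1) = Rational(1, 24))
w = Rational(10392, 15769) (w = Mul(Add(69, 364), Pow(Add(Rational(1, 24), 657), -1)) = Mul(433, Pow(Rational(15769, 24), -1)) = Mul(433, Rational(24, 15769)) = Rational(10392, 15769) ≈ 0.65901)
Mul(-24, w) = Mul(-24, Rational(10392, 15769)) = Rational(-249408, 15769)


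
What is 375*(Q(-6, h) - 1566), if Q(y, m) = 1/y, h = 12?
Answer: -1174625/2 ≈ -5.8731e+5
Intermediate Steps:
Q(y, m) = 1/y
375*(Q(-6, h) - 1566) = 375*(1/(-6) - 1566) = 375*(-1/6 - 1566) = 375*(-9397/6) = -1174625/2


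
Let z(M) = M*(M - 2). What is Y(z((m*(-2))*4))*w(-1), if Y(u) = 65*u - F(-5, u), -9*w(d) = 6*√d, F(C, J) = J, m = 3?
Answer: -26624*I ≈ -26624.0*I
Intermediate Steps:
w(d) = -2*√d/3
z(M) = M*(-2 + M)
Y(u) = 64*u (Y(u) = 65*u - u = 64*u)
Y(z((m*(-2))*4))*w(-1) = (64*(((3*(-2))*4)*(-2 + (3*(-2))*4)))*(-2*I/3) = (64*((-6*4)*(-2 - 6*4)))*(-2*I/3) = (64*(-24*(-2 - 24)))*(-2*I/3) = (64*(-24*(-26)))*(-2*I/3) = (64*624)*(-2*I/3) = 39936*(-2*I/3) = -26624*I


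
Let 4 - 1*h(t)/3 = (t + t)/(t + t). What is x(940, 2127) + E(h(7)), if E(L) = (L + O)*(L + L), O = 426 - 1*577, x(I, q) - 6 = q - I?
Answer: -1363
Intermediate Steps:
x(I, q) = 6 + q - I (x(I, q) = 6 + (q - I) = 6 + q - I)
O = -151 (O = 426 - 577 = -151)
h(t) = 9 (h(t) = 12 - 3*(t + t)/(t + t) = 12 - 3*2*t/(2*t) = 12 - 3*2*t*1/(2*t) = 12 - 3*1 = 12 - 3 = 9)
E(L) = 2*L*(-151 + L) (E(L) = (L - 151)*(L + L) = (-151 + L)*(2*L) = 2*L*(-151 + L))
x(940, 2127) + E(h(7)) = (6 + 2127 - 1*940) + 2*9*(-151 + 9) = (6 + 2127 - 940) + 2*9*(-142) = 1193 - 2556 = -1363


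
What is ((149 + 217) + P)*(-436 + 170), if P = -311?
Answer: -14630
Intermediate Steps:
((149 + 217) + P)*(-436 + 170) = ((149 + 217) - 311)*(-436 + 170) = (366 - 311)*(-266) = 55*(-266) = -14630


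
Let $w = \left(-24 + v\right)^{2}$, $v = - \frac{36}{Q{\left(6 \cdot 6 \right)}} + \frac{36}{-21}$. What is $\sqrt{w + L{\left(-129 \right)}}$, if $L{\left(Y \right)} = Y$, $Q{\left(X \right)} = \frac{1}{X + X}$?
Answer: $\frac{\sqrt{335762655}}{7} \approx 2617.7$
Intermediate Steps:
$Q{\left(X \right)} = \frac{1}{2 X}$
$v = - \frac{18156}{7}$ ($v = - \frac{36}{\frac{1}{2} \frac{1}{6 \cdot 6}} + \frac{36}{-21} = - \frac{36}{\frac{1}{2} \cdot \frac{1}{36}} + 36 \left(- \frac{1}{21}\right) = - \frac{36}{\frac{1}{2} \cdot \frac{1}{36}} - \frac{12}{7} = - 36 \frac{1}{\frac{1}{72}} - \frac{12}{7} = \left(-36\right) 72 - \frac{12}{7} = -2592 - \frac{12}{7} = - \frac{18156}{7} \approx -2593.7$)
$w = \frac{335768976}{49}$ ($w = \left(-24 - \frac{18156}{7}\right)^{2} = \left(- \frac{18324}{7}\right)^{2} = \frac{335768976}{49} \approx 6.8524 \cdot 10^{6}$)
$\sqrt{w + L{\left(-129 \right)}} = \sqrt{\frac{335768976}{49} - 129} = \sqrt{\frac{335762655}{49}} = \frac{\sqrt{335762655}}{7}$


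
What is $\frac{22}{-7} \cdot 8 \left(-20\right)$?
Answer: $\frac{3520}{7} \approx 502.86$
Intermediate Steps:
$\frac{22}{-7} \cdot 8 \left(-20\right) = 22 \left(- \frac{1}{7}\right) 8 \left(-20\right) = \left(- \frac{22}{7}\right) 8 \left(-20\right) = \left(- \frac{176}{7}\right) \left(-20\right) = \frac{3520}{7}$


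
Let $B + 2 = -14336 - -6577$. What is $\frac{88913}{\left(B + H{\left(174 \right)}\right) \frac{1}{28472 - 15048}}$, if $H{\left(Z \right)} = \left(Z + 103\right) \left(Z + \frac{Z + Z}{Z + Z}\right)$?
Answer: $\frac{596784056}{20357} \approx 29316.0$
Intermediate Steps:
$B = -7761$ ($B = -2 - 7759 = -7761$)
$H{\left(Z \right)} = \left(1 + Z\right) \left(103 + Z\right)$ ($H{\left(Z \right)} = \left(103 + Z\right) \left(Z + \frac{2 Z}{2 Z}\right) = \left(103 + Z\right) \left(Z + 2 Z \frac{1}{2 Z}\right) = \left(103 + Z\right) \left(Z + 1\right) = \left(103 + Z\right) \left(1 + Z\right) = \left(1 + Z\right) \left(103 + Z\right)$)
$\frac{88913}{\left(B + H{\left(174 \right)}\right) \frac{1}{28472 - 15048}} = \frac{88913}{\left(-7761 + \left(103 + 174^{2} + 104 \cdot 174\right)\right) \frac{1}{28472 - 15048}} = \frac{88913}{\left(-7761 + \left(103 + 30276 + 18096\right)\right) \frac{1}{13424}} = \frac{88913}{\left(-7761 + 48475\right) \frac{1}{13424}} = \frac{88913}{40714 \cdot \frac{1}{13424}} = \frac{88913}{\frac{20357}{6712}} = 88913 \cdot \frac{6712}{20357} = \frac{596784056}{20357}$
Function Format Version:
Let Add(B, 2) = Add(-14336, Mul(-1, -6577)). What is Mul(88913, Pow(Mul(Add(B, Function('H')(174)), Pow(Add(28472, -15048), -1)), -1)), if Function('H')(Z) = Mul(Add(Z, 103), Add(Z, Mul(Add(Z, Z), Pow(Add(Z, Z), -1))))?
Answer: Rational(596784056, 20357) ≈ 29316.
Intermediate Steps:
B = -7761 (B = Add(-2, Add(-14336, Mul(-1, -6577))) = Add(-2, Add(-14336, 6577)) = Add(-2, -7759) = -7761)
Function('H')(Z) = Mul(Add(1, Z), Add(103, Z)) (Function('H')(Z) = Mul(Add(103, Z), Add(Z, Mul(Mul(2, Z), Pow(Mul(2, Z), -1)))) = Mul(Add(103, Z), Add(Z, Mul(Mul(2, Z), Mul(Rational(1, 2), Pow(Z, -1))))) = Mul(Add(103, Z), Add(Z, 1)) = Mul(Add(103, Z), Add(1, Z)) = Mul(Add(1, Z), Add(103, Z)))
Mul(88913, Pow(Mul(Add(B, Function('H')(174)), Pow(Add(28472, -15048), -1)), -1)) = Mul(88913, Pow(Mul(Add(-7761, Add(103, Pow(174, 2), Mul(104, 174))), Pow(Add(28472, -15048), -1)), -1)) = Mul(88913, Pow(Mul(Add(-7761, Add(103, 30276, 18096)), Pow(13424, -1)), -1)) = Mul(88913, Pow(Mul(Add(-7761, 48475), Rational(1, 13424)), -1)) = Mul(88913, Pow(Mul(40714, Rational(1, 13424)), -1)) = Mul(88913, Pow(Rational(20357, 6712), -1)) = Mul(88913, Rational(6712, 20357)) = Rational(596784056, 20357)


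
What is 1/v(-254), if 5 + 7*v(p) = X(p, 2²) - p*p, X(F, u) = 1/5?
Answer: -35/322604 ≈ -0.00010849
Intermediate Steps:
X(F, u) = ⅕
v(p) = -24/35 - p²/7 (v(p) = -5/7 + (⅕ - p*p)/7 = -5/7 + (⅕ - p²)/7 = -5/7 + (1/35 - p²/7) = -24/35 - p²/7)
1/v(-254) = 1/(-24/35 - ⅐*(-254)²) = 1/(-24/35 - ⅐*64516) = 1/(-24/35 - 64516/7) = 1/(-322604/35) = -35/322604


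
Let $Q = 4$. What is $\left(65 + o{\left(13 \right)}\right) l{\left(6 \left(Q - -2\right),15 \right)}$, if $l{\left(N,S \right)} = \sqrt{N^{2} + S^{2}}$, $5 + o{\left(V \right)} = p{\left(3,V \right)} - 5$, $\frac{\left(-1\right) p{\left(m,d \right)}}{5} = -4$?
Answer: $2925$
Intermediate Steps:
$p{\left(m,d \right)} = 20$ ($p{\left(m,d \right)} = \left(-5\right) \left(-4\right) = 20$)
$o{\left(V \right)} = 10$ ($o{\left(V \right)} = -5 + \left(20 - 5\right) = -5 + 15 = 10$)
$\left(65 + o{\left(13 \right)}\right) l{\left(6 \left(Q - -2\right),15 \right)} = \left(65 + 10\right) \sqrt{\left(6 \left(4 - -2\right)\right)^{2} + 15^{2}} = 75 \sqrt{\left(6 \left(4 + 2\right)\right)^{2} + 225} = 75 \sqrt{\left(6 \cdot 6\right)^{2} + 225} = 75 \sqrt{36^{2} + 225} = 75 \sqrt{1296 + 225} = 75 \sqrt{1521} = 75 \cdot 39 = 2925$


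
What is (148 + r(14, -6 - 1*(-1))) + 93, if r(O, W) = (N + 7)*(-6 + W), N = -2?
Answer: 186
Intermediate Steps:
r(O, W) = -30 + 5*W (r(O, W) = (-2 + 7)*(-6 + W) = 5*(-6 + W) = -30 + 5*W)
(148 + r(14, -6 - 1*(-1))) + 93 = (148 + (-30 + 5*(-6 - 1*(-1)))) + 93 = (148 + (-30 + 5*(-6 + 1))) + 93 = (148 + (-30 + 5*(-5))) + 93 = (148 + (-30 - 25)) + 93 = (148 - 55) + 93 = 93 + 93 = 186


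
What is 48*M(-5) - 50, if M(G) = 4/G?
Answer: -442/5 ≈ -88.400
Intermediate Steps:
48*M(-5) - 50 = 48*(4/(-5)) - 50 = 48*(4*(-⅕)) - 50 = 48*(-⅘) - 50 = -192/5 - 50 = -442/5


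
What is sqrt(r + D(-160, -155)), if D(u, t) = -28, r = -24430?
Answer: I*sqrt(24458) ≈ 156.39*I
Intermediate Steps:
sqrt(r + D(-160, -155)) = sqrt(-24430 - 28) = sqrt(-24458) = I*sqrt(24458)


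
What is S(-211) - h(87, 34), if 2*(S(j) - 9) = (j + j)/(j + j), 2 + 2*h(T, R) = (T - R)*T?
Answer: -2295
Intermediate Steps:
h(T, R) = -1 + T*(T - R)/2 (h(T, R) = -1 + ((T - R)*T)/2 = -1 + (T*(T - R))/2 = -1 + T*(T - R)/2)
S(j) = 19/2 (S(j) = 9 + ((j + j)/(j + j))/2 = 9 + ((2*j)/((2*j)))/2 = 9 + ((2*j)*(1/(2*j)))/2 = 9 + (½)*1 = 9 + ½ = 19/2)
S(-211) - h(87, 34) = 19/2 - (-1 + (½)*87² - ½*34*87) = 19/2 - (-1 + (½)*7569 - 1479) = 19/2 - (-1 + 7569/2 - 1479) = 19/2 - 1*4609/2 = 19/2 - 4609/2 = -2295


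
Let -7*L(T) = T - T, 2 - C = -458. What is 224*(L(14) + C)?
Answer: 103040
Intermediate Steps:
C = 460 (C = 2 - 1*(-458) = 2 + 458 = 460)
L(T) = 0 (L(T) = -(T - T)/7 = -⅐*0 = 0)
224*(L(14) + C) = 224*(0 + 460) = 224*460 = 103040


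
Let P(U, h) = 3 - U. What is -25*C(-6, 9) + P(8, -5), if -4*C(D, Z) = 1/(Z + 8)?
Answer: -315/68 ≈ -4.6324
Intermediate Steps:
C(D, Z) = -1/(4*(8 + Z)) (C(D, Z) = -1/(4*(Z + 8)) = -1/(4*(8 + Z)))
-25*C(-6, 9) + P(8, -5) = -(-25)/(32 + 4*9) + (3 - 1*8) = -(-25)/(32 + 36) + (3 - 8) = -(-25)/68 - 5 = -25*(-1/68) - 5 = 25/68 - 5 = -315/68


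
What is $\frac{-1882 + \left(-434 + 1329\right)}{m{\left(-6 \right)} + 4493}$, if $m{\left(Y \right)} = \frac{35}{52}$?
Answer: $- \frac{51324}{233671} \approx -0.21964$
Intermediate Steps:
$m{\left(Y \right)} = \frac{35}{52}$ ($m{\left(Y \right)} = 35 \cdot \frac{1}{52} = \frac{35}{52}$)
$\frac{-1882 + \left(-434 + 1329\right)}{m{\left(-6 \right)} + 4493} = \frac{-1882 + \left(-434 + 1329\right)}{\frac{35}{52} + 4493} = \frac{-1882 + 895}{\frac{233671}{52}} = \left(-987\right) \frac{52}{233671} = - \frac{51324}{233671}$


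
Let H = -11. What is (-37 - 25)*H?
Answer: 682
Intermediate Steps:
(-37 - 25)*H = (-37 - 25)*(-11) = -62*(-11) = 682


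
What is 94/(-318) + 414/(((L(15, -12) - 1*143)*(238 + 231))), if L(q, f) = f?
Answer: -3482491/11558505 ≈ -0.30129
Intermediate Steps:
94/(-318) + 414/(((L(15, -12) - 1*143)*(238 + 231))) = 94/(-318) + 414/(((-12 - 1*143)*(238 + 231))) = 94*(-1/318) + 414/(((-12 - 143)*469)) = -47/159 + 414/((-155*469)) = -47/159 + 414/(-72695) = -47/159 + 414*(-1/72695) = -47/159 - 414/72695 = -3482491/11558505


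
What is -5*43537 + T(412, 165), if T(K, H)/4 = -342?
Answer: -219053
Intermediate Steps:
T(K, H) = -1368 (T(K, H) = 4*(-342) = -1368)
-5*43537 + T(412, 165) = -5*43537 - 1368 = -217685 - 1368 = -219053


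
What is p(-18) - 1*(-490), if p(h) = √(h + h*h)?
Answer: 490 + 3*√34 ≈ 507.49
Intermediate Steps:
p(h) = √(h + h²)
p(-18) - 1*(-490) = √(-18*(1 - 18)) - 1*(-490) = √(-18*(-17)) + 490 = √306 + 490 = 3*√34 + 490 = 490 + 3*√34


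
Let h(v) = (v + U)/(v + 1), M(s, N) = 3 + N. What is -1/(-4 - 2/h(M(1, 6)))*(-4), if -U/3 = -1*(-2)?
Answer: -3/8 ≈ -0.37500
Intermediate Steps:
U = -6 (U = -(-3)*(-2) = -3*2 = -6)
h(v) = (-6 + v)/(1 + v) (h(v) = (v - 6)/(v + 1) = (-6 + v)/(1 + v))
-1/(-4 - 2/h(M(1, 6)))*(-4) = -1/(-4 - 2*(1 + (3 + 6))/(-6 + (3 + 6)))*(-4) = -1/(-4 - 2*(1 + 9)/(-6 + 9))*(-4) = -1/(-4 - 2/(3/10))*(-4) = -1/(-4 - 2/((⅒)*3))*(-4) = -1/(-4 - 2/3/10)*(-4) = -1/(-4 - 2*10/3)*(-4) = -1/(-4 - 20/3)*(-4) = -1/(-32/3)*(-4) = -1*(-3/32)*(-4) = (3/32)*(-4) = -3/8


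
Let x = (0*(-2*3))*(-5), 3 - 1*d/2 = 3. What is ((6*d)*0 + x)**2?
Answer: 0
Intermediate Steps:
d = 0 (d = 6 - 2*3 = 6 - 6 = 0)
x = 0 (x = (0*(-6))*(-5) = 0*(-5) = 0)
((6*d)*0 + x)**2 = ((6*0)*0 + 0)**2 = (0*0 + 0)**2 = (0 + 0)**2 = 0**2 = 0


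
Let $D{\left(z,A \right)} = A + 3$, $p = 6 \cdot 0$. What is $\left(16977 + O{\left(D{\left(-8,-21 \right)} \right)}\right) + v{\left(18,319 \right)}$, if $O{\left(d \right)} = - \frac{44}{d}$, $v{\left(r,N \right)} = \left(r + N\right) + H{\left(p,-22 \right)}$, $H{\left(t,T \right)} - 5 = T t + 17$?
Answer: $\frac{156046}{9} \approx 17338.0$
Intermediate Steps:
$p = 0$
$D{\left(z,A \right)} = 3 + A$
$H{\left(t,T \right)} = 22 + T t$ ($H{\left(t,T \right)} = 5 + \left(T t + 17\right) = 5 + \left(17 + T t\right) = 22 + T t$)
$v{\left(r,N \right)} = 22 + N + r$ ($v{\left(r,N \right)} = \left(r + N\right) + \left(22 - 0\right) = \left(N + r\right) + \left(22 + 0\right) = \left(N + r\right) + 22 = 22 + N + r$)
$\left(16977 + O{\left(D{\left(-8,-21 \right)} \right)}\right) + v{\left(18,319 \right)} = \left(16977 - \frac{44}{3 - 21}\right) + \left(22 + 319 + 18\right) = \left(16977 - \frac{44}{-18}\right) + 359 = \left(16977 - - \frac{22}{9}\right) + 359 = \left(16977 + \frac{22}{9}\right) + 359 = \frac{152815}{9} + 359 = \frac{156046}{9}$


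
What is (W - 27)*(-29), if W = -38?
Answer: 1885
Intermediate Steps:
(W - 27)*(-29) = (-38 - 27)*(-29) = -65*(-29) = 1885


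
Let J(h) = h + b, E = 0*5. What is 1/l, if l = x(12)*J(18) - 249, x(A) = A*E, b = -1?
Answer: -1/249 ≈ -0.0040161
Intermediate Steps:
E = 0
J(h) = -1 + h (J(h) = h - 1 = -1 + h)
x(A) = 0 (x(A) = A*0 = 0)
l = -249 (l = 0*(-1 + 18) - 249 = 0*17 - 249 = 0 - 249 = -249)
1/l = 1/(-249) = -1/249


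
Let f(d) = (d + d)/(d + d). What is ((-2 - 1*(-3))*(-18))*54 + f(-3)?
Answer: -971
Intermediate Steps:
f(d) = 1 (f(d) = (2*d)/((2*d)) = (2*d)*(1/(2*d)) = 1)
((-2 - 1*(-3))*(-18))*54 + f(-3) = ((-2 - 1*(-3))*(-18))*54 + 1 = ((-2 + 3)*(-18))*54 + 1 = (1*(-18))*54 + 1 = -18*54 + 1 = -972 + 1 = -971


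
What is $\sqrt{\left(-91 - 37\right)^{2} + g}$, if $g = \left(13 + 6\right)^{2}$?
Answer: $\sqrt{16745} \approx 129.4$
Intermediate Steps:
$g = 361$ ($g = 19^{2} = 361$)
$\sqrt{\left(-91 - 37\right)^{2} + g} = \sqrt{\left(-91 - 37\right)^{2} + 361} = \sqrt{\left(-128\right)^{2} + 361} = \sqrt{16384 + 361} = \sqrt{16745}$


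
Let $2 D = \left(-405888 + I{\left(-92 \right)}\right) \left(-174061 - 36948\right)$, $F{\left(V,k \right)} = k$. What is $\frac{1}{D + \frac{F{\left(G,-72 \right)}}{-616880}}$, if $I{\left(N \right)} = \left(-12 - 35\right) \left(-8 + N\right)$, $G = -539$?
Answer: $\frac{77110}{3263845714970069} \approx 2.3625 \cdot 10^{-11}$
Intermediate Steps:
$I{\left(N \right)} = 376 - 47 N$ ($I{\left(N \right)} = - 47 \left(-8 + N\right) = 376 - 47 N$)
$D = 42327139346$ ($D = \frac{\left(-405888 + \left(376 - -4324\right)\right) \left(-174061 - 36948\right)}{2} = \frac{\left(-405888 + \left(376 + 4324\right)\right) \left(-211009\right)}{2} = \frac{\left(-405888 + 4700\right) \left(-211009\right)}{2} = \frac{\left(-401188\right) \left(-211009\right)}{2} = \frac{1}{2} \cdot 84654278692 = 42327139346$)
$\frac{1}{D + \frac{F{\left(G,-72 \right)}}{-616880}} = \frac{1}{42327139346 - \frac{72}{-616880}} = \frac{1}{42327139346 - - \frac{9}{77110}} = \frac{1}{42327139346 + \frac{9}{77110}} = \frac{1}{\frac{3263845714970069}{77110}} = \frac{77110}{3263845714970069}$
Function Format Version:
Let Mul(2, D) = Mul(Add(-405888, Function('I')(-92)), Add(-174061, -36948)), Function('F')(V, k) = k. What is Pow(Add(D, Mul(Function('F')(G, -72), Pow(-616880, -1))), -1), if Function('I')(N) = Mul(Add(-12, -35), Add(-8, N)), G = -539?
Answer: Rational(77110, 3263845714970069) ≈ 2.3625e-11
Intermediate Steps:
Function('I')(N) = Add(376, Mul(-47, N)) (Function('I')(N) = Mul(-47, Add(-8, N)) = Add(376, Mul(-47, N)))
D = 42327139346 (D = Mul(Rational(1, 2), Mul(Add(-405888, Add(376, Mul(-47, -92))), Add(-174061, -36948))) = Mul(Rational(1, 2), Mul(Add(-405888, Add(376, 4324)), -211009)) = Mul(Rational(1, 2), Mul(Add(-405888, 4700), -211009)) = Mul(Rational(1, 2), Mul(-401188, -211009)) = Mul(Rational(1, 2), 84654278692) = 42327139346)
Pow(Add(D, Mul(Function('F')(G, -72), Pow(-616880, -1))), -1) = Pow(Add(42327139346, Mul(-72, Pow(-616880, -1))), -1) = Pow(Add(42327139346, Mul(-72, Rational(-1, 616880))), -1) = Pow(Add(42327139346, Rational(9, 77110)), -1) = Pow(Rational(3263845714970069, 77110), -1) = Rational(77110, 3263845714970069)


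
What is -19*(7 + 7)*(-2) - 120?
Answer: 412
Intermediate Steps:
-19*(7 + 7)*(-2) - 120 = -266*(-2) - 120 = -19*(-28) - 120 = 532 - 120 = 412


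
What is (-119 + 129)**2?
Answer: 100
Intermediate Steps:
(-119 + 129)**2 = 10**2 = 100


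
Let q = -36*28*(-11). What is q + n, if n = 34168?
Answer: 45256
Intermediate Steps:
q = 11088 (q = -1008*(-11) = 11088)
q + n = 11088 + 34168 = 45256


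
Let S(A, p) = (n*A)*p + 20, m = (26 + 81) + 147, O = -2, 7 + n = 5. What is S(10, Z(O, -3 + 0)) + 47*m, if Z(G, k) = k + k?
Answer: 12078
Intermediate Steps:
n = -2 (n = -7 + 5 = -2)
Z(G, k) = 2*k
m = 254 (m = 107 + 147 = 254)
S(A, p) = 20 - 2*A*p (S(A, p) = (-2*A)*p + 20 = -2*A*p + 20 = 20 - 2*A*p)
S(10, Z(O, -3 + 0)) + 47*m = (20 - 2*10*2*(-3 + 0)) + 47*254 = (20 - 2*10*2*(-3)) + 11938 = (20 - 2*10*(-6)) + 11938 = (20 + 120) + 11938 = 140 + 11938 = 12078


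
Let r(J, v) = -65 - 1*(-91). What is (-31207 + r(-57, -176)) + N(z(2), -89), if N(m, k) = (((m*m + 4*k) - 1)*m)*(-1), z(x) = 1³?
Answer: -30825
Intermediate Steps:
z(x) = 1
r(J, v) = 26 (r(J, v) = -65 + 91 = 26)
N(m, k) = -m*(-1 + m² + 4*k) (N(m, k) = (((m² + 4*k) - 1)*m)*(-1) = ((-1 + m² + 4*k)*m)*(-1) = (m*(-1 + m² + 4*k))*(-1) = -m*(-1 + m² + 4*k))
(-31207 + r(-57, -176)) + N(z(2), -89) = (-31207 + 26) + 1*(1 - 1*1² - 4*(-89)) = -31181 + 1*(1 - 1*1 + 356) = -31181 + 1*(1 - 1 + 356) = -31181 + 1*356 = -31181 + 356 = -30825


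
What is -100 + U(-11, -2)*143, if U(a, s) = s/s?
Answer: 43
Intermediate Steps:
U(a, s) = 1
-100 + U(-11, -2)*143 = -100 + 1*143 = -100 + 143 = 43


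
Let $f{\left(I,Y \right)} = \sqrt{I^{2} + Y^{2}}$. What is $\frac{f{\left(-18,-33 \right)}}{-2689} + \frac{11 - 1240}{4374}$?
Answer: $- \frac{1229}{4374} - \frac{3 \sqrt{157}}{2689} \approx -0.29496$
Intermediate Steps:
$\frac{f{\left(-18,-33 \right)}}{-2689} + \frac{11 - 1240}{4374} = \frac{\sqrt{\left(-18\right)^{2} + \left(-33\right)^{2}}}{-2689} + \frac{11 - 1240}{4374} = \sqrt{324 + 1089} \left(- \frac{1}{2689}\right) + \left(11 - 1240\right) \frac{1}{4374} = \sqrt{1413} \left(- \frac{1}{2689}\right) - \frac{1229}{4374} = 3 \sqrt{157} \left(- \frac{1}{2689}\right) - \frac{1229}{4374} = - \frac{3 \sqrt{157}}{2689} - \frac{1229}{4374} = - \frac{1229}{4374} - \frac{3 \sqrt{157}}{2689}$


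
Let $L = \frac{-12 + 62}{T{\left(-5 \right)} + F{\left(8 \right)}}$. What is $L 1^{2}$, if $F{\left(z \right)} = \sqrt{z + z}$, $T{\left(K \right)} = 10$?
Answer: $\frac{25}{7} \approx 3.5714$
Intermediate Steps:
$F{\left(z \right)} = \sqrt{2} \sqrt{z}$ ($F{\left(z \right)} = \sqrt{2 z} = \sqrt{2} \sqrt{z}$)
$L = \frac{25}{7}$ ($L = \frac{-12 + 62}{10 + \sqrt{2} \sqrt{8}} = \frac{50}{10 + \sqrt{2} \cdot 2 \sqrt{2}} = \frac{50}{10 + 4} = \frac{50}{14} = 50 \cdot \frac{1}{14} = \frac{25}{7} \approx 3.5714$)
$L 1^{2} = \frac{25 \cdot 1^{2}}{7} = \frac{25}{7} \cdot 1 = \frac{25}{7}$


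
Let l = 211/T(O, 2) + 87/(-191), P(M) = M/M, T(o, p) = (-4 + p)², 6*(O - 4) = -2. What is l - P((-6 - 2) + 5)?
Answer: 39189/764 ≈ 51.294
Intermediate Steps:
O = 11/3 (O = 4 + (⅙)*(-2) = 4 - ⅓ = 11/3 ≈ 3.6667)
P(M) = 1
l = 39953/764 (l = 211/((-4 + 2)²) + 87/(-191) = 211/((-2)²) + 87*(-1/191) = 211/4 - 87/191 = 39953/764 ≈ 52.294)
l - P((-6 - 2) + 5) = 39953/764 - 1*1 = 39953/764 - 1 = 39189/764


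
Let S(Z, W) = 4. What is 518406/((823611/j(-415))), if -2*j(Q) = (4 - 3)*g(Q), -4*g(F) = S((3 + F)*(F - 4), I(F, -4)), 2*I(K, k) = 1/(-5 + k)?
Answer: 86401/274537 ≈ 0.31472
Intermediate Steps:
I(K, k) = 1/(2*(-5 + k))
g(F) = -1 (g(F) = -¼*4 = -1)
j(Q) = ½ (j(Q) = -(4 - 3)*(-1)/2 = -(-1)/2 = -½*(-1) = ½)
518406/((823611/j(-415))) = 518406/((823611/(½))) = 518406/((823611*2)) = 518406/1647222 = 518406*(1/1647222) = 86401/274537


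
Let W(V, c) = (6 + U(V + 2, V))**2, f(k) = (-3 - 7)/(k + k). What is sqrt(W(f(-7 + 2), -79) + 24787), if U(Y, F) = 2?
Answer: sqrt(24851) ≈ 157.64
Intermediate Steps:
f(k) = -5/k (f(k) = -10*1/(2*k) = -5/k)
W(V, c) = 64 (W(V, c) = (6 + 2)**2 = 8**2 = 64)
sqrt(W(f(-7 + 2), -79) + 24787) = sqrt(64 + 24787) = sqrt(24851)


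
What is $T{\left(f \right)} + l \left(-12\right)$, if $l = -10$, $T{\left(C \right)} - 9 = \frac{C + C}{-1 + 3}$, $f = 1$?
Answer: $130$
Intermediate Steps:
$T{\left(C \right)} = 9 + C$ ($T{\left(C \right)} = 9 + \frac{C + C}{-1 + 3} = 9 + \frac{2 C}{2} = 9 + 2 C \frac{1}{2} = 9 + C$)
$T{\left(f \right)} + l \left(-12\right) = \left(9 + 1\right) - -120 = 10 + 120 = 130$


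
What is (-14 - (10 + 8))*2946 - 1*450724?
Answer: -544996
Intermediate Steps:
(-14 - (10 + 8))*2946 - 1*450724 = (-14 - 1*18)*2946 - 450724 = (-14 - 18)*2946 - 450724 = -32*2946 - 450724 = -94272 - 450724 = -544996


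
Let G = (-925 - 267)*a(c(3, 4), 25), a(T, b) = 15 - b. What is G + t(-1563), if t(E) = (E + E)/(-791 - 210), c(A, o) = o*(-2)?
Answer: 11935046/1001 ≈ 11923.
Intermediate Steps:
c(A, o) = -2*o
t(E) = -2*E/1001 (t(E) = (2*E)/(-1001) = (2*E)*(-1/1001) = -2*E/1001)
G = 11920 (G = (-925 - 267)*(15 - 1*25) = -1192*(15 - 25) = -1192*(-10) = 11920)
G + t(-1563) = 11920 - 2/1001*(-1563) = 11920 + 3126/1001 = 11935046/1001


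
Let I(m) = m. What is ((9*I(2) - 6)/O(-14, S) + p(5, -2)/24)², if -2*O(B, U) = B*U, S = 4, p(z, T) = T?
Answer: 841/7056 ≈ 0.11919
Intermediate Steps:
O(B, U) = -B*U/2
((9*I(2) - 6)/O(-14, S) + p(5, -2)/24)² = ((9*2 - 6)/((-½*(-14)*4)) - 2/24)² = ((18 - 6)/28 - 2*1/24)² = (12*(1/28) - 1/12)² = (3/7 - 1/12)² = (29/84)² = 841/7056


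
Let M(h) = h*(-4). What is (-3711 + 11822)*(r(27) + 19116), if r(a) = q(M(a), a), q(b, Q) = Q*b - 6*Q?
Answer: 130084218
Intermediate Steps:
M(h) = -4*h
q(b, Q) = -6*Q + Q*b
r(a) = a*(-6 - 4*a)
(-3711 + 11822)*(r(27) + 19116) = (-3711 + 11822)*(-2*27*(3 + 2*27) + 19116) = 8111*(-2*27*(3 + 54) + 19116) = 8111*(-2*27*57 + 19116) = 8111*(-3078 + 19116) = 8111*16038 = 130084218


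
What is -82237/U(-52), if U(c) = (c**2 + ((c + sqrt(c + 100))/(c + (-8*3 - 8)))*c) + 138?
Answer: -50951002431/1740849962 + 22450701*sqrt(3)/870424981 ≈ -29.223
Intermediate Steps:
U(c) = 138 + c**2 + c*(c + sqrt(100 + c))/(-32 + c) (U(c) = (c**2 + ((c + sqrt(100 + c))/(c + (-24 - 8)))*c) + 138 = (c**2 + ((c + sqrt(100 + c))/(c - 32))*c) + 138 = (c**2 + ((c + sqrt(100 + c))/(-32 + c))*c) + 138 = (c**2 + c*(c + sqrt(100 + c))/(-32 + c)) + 138 = 138 + c**2 + c*(c + sqrt(100 + c))/(-32 + c))
-82237/U(-52) = -82237*(-32 - 52)/(-4416 + (-52)**3 - 31*(-52)**2 + 138*(-52) - 52*sqrt(100 - 52)) = -82237*(-84/(-4416 - 140608 - 31*2704 - 7176 - 208*sqrt(3))) = -82237*(-84/(-4416 - 140608 - 83824 - 7176 - 208*sqrt(3))) = -82237*(-84/(-236024 - 208*sqrt(3))) = -82237/(59006/21 + 52*sqrt(3)/21)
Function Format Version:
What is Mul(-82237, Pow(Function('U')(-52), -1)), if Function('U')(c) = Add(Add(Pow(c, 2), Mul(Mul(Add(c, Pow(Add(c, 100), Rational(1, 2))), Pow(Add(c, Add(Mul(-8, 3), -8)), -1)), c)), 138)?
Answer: Add(Rational(-50951002431, 1740849962), Mul(Rational(22450701, 870424981), Pow(3, Rational(1, 2)))) ≈ -29.223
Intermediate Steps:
Function('U')(c) = Add(138, Pow(c, 2), Mul(c, Pow(Add(-32, c), -1), Add(c, Pow(Add(100, c), Rational(1, 2))))) (Function('U')(c) = Add(Add(Pow(c, 2), Mul(Mul(Add(c, Pow(Add(100, c), Rational(1, 2))), Pow(Add(c, Add(-24, -8)), -1)), c)), 138) = Add(Add(Pow(c, 2), Mul(Mul(Add(c, Pow(Add(100, c), Rational(1, 2))), Pow(Add(c, -32), -1)), c)), 138) = Add(Add(Pow(c, 2), Mul(Mul(Add(c, Pow(Add(100, c), Rational(1, 2))), Pow(Add(-32, c), -1)), c)), 138) = Add(Add(Pow(c, 2), Mul(Mul(Pow(Add(-32, c), -1), Add(c, Pow(Add(100, c), Rational(1, 2)))), c)), 138) = Add(Add(Pow(c, 2), Mul(c, Pow(Add(-32, c), -1), Add(c, Pow(Add(100, c), Rational(1, 2))))), 138) = Add(138, Pow(c, 2), Mul(c, Pow(Add(-32, c), -1), Add(c, Pow(Add(100, c), Rational(1, 2))))))
Mul(-82237, Pow(Function('U')(-52), -1)) = Mul(-82237, Pow(Mul(Pow(Add(-32, -52), -1), Add(-4416, Pow(-52, 3), Mul(-31, Pow(-52, 2)), Mul(138, -52), Mul(-52, Pow(Add(100, -52), Rational(1, 2))))), -1)) = Mul(-82237, Pow(Mul(Pow(-84, -1), Add(-4416, -140608, Mul(-31, 2704), -7176, Mul(-52, Pow(48, Rational(1, 2))))), -1)) = Mul(-82237, Pow(Mul(Rational(-1, 84), Add(-4416, -140608, -83824, -7176, Mul(-52, Mul(4, Pow(3, Rational(1, 2)))))), -1)) = Mul(-82237, Pow(Mul(Rational(-1, 84), Add(-4416, -140608, -83824, -7176, Mul(-208, Pow(3, Rational(1, 2))))), -1)) = Mul(-82237, Pow(Mul(Rational(-1, 84), Add(-236024, Mul(-208, Pow(3, Rational(1, 2))))), -1)) = Mul(-82237, Pow(Add(Rational(59006, 21), Mul(Rational(52, 21), Pow(3, Rational(1, 2)))), -1))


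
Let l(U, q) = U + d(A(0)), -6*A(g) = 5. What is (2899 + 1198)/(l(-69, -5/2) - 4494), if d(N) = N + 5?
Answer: -1446/1609 ≈ -0.89869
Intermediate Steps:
A(g) = -⅚ (A(g) = -⅙*5 = -⅚)
d(N) = 5 + N
l(U, q) = 25/6 + U (l(U, q) = U + (5 - ⅚) = U + 25/6 = 25/6 + U)
(2899 + 1198)/(l(-69, -5/2) - 4494) = (2899 + 1198)/((25/6 - 69) - 4494) = 4097/(-389/6 - 4494) = 4097/(-27353/6) = 4097*(-6/27353) = -1446/1609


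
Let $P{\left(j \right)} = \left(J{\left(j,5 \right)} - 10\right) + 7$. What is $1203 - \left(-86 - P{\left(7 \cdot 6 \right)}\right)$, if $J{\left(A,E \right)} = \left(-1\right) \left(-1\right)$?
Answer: $1287$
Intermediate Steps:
$J{\left(A,E \right)} = 1$
$P{\left(j \right)} = -2$ ($P{\left(j \right)} = \left(1 - 10\right) + 7 = -9 + 7 = -2$)
$1203 - \left(-86 - P{\left(7 \cdot 6 \right)}\right) = 1203 + \left(\left(-2 + 833\right) - 747\right) = 1203 + \left(831 - 747\right) = 1203 + 84 = 1287$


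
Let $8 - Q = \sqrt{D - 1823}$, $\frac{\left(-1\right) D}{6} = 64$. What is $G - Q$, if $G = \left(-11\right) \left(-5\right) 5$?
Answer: $267 + i \sqrt{2207} \approx 267.0 + 46.979 i$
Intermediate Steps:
$D = -384$ ($D = \left(-6\right) 64 = -384$)
$Q = 8 - i \sqrt{2207}$ ($Q = 8 - \sqrt{-384 - 1823} = 8 - \sqrt{-2207} = 8 - i \sqrt{2207} \approx 8.0 - 46.979 i$)
$G = 275$ ($G = 55 \cdot 5 = 275$)
$G - Q = 275 - \left(8 - i \sqrt{2207}\right) = 267 + i \sqrt{2207}$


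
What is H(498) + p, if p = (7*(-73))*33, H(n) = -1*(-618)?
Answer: -16245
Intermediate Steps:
H(n) = 618
p = -16863 (p = -511*33 = -16863)
H(498) + p = 618 - 16863 = -16245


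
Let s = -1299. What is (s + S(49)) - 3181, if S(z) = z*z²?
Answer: 113169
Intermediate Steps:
S(z) = z³
(s + S(49)) - 3181 = (-1299 + 49³) - 3181 = (-1299 + 117649) - 3181 = 116350 - 3181 = 113169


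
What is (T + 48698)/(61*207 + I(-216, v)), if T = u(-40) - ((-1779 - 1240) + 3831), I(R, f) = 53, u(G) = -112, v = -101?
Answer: 23887/6340 ≈ 3.7677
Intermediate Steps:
T = -924 (T = -112 - ((-1779 - 1240) + 3831) = -112 - (-3019 + 3831) = -112 - 1*812 = -112 - 812 = -924)
(T + 48698)/(61*207 + I(-216, v)) = (-924 + 48698)/(61*207 + 53) = 47774/(12627 + 53) = 47774/12680 = 47774*(1/12680) = 23887/6340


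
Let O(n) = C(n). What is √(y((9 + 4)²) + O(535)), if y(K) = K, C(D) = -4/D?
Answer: √48369885/535 ≈ 13.000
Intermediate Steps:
O(n) = -4/n
√(y((9 + 4)²) + O(535)) = √((9 + 4)² - 4/535) = √(13² - 4*1/535) = √(169 - 4/535) = √(90411/535) = √48369885/535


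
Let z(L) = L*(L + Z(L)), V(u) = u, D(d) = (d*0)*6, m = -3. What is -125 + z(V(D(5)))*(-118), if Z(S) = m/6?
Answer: -125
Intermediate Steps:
D(d) = 0 (D(d) = 0*6 = 0)
Z(S) = -½ (Z(S) = -3/6 = -3*⅙ = -½)
z(L) = L*(-½ + L) (z(L) = L*(L - ½) = L*(-½ + L))
-125 + z(V(D(5)))*(-118) = -125 + (0*(-½ + 0))*(-118) = -125 + (0*(-½))*(-118) = -125 + 0*(-118) = -125 + 0 = -125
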